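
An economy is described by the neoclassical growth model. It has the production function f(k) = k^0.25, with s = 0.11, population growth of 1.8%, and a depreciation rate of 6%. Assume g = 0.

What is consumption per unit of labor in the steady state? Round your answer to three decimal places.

c* ≈ 0.998

At the steady state, Δk = 0, so s·k^α = (n + δ)·k.
Dividing both sides by k: k^(1−α) = s / (n + δ).
k^0.75 = 0.11 / (0.018 + 0.060) = 0.11 / 0.078 = 1.4103
k* = 1.4103^(1/0.75) ≈ 1.5815
y* = (k*)^α = 1.5815^0.25 ≈ 1.1214
c* = (1 − s)·y* = (1 − 0.11) × 1.1214 ≈ 0.9980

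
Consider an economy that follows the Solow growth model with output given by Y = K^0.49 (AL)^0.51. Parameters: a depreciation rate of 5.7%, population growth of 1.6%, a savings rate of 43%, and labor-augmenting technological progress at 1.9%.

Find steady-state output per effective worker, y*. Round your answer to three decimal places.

y* ≈ 4.400

Steady state requires s·f(k) = (n + g + δ)·k, i.e. s·k^α = (n + g + δ)·k.
Rearranging, k^(1−α) = s / (n + g + δ).
k^0.51 = 0.43 / (0.016 + 0.019 + 0.057) = 0.43 / 0.092 = 4.6739
k* = 4.6739^(1/0.51) ≈ 20.5635
y* = (k*)^α = 20.5635^0.49 ≈ 4.3996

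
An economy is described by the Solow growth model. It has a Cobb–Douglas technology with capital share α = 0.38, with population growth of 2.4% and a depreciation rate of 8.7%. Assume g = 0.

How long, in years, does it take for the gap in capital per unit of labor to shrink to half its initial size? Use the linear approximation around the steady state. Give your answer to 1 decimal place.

Near the steady state the convergence rate is λ = (1 − α)(n + δ).
λ = (1 − 0.38) × 0.111 = 0.62 × 0.111 = 0.06882
Half-life = ln 2 / λ = 0.6931 / 0.06882 ≈ 10.07 years

t_½ ≈ 10.1 years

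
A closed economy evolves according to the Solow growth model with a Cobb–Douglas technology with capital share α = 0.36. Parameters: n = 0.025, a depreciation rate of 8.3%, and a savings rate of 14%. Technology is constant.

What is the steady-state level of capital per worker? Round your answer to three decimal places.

k* ≈ 1.500

At the steady state, Δk = 0, so s·k^α = (n + δ)·k.
Dividing both sides by k: k^(1−α) = s / (n + δ).
k^0.64 = 0.14 / (0.025 + 0.083) = 0.14 / 0.108 = 1.2963
k* = 1.2963^(1/0.64) ≈ 1.5000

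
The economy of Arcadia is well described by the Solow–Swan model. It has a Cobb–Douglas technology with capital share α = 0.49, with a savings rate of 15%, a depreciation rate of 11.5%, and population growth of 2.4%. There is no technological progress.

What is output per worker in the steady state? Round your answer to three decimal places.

Steady state requires s·f(k) = (n + δ)·k, i.e. s·k^α = (n + δ)·k.
Rearranging, k^(1−α) = s / (n + δ).
k^0.51 = 0.15 / (0.024 + 0.115) = 0.15 / 0.139 = 1.0791
k* = 1.0791^(1/0.51) ≈ 1.1610
y* = (k*)^α = 1.1610^0.49 ≈ 1.0759

y* = 1.076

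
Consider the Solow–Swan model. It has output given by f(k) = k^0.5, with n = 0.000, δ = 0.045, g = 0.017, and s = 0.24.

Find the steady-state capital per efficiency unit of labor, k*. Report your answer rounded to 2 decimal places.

At the steady state, Δk = 0, so s·k^α = (n + g + δ)·k.
Rearranging, k^(1−α) = s / (n + g + δ).
k^0.5 = 0.24 / (0.000 + 0.017 + 0.045) = 0.24 / 0.062 = 3.8710
k* = 3.8710^(1/0.5) ≈ 14.9846

k* = 14.98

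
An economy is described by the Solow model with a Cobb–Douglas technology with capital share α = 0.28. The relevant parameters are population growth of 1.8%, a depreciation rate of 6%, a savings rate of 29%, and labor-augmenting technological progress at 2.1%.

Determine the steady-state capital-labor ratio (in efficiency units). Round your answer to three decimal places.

Steady state requires s·f(k) = (n + g + δ)·k, i.e. s·k^α = (n + g + δ)·k.
Dividing both sides by k: k^(1−α) = s / (n + g + δ).
k^0.72 = 0.29 / (0.018 + 0.021 + 0.060) = 0.29 / 0.099 = 2.9293
k* = 2.9293^(1/0.72) ≈ 4.4492

k* = 4.449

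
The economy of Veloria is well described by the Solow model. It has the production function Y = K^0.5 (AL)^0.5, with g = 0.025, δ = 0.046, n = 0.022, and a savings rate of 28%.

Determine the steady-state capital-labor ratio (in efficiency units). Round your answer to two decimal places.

k* ≈ 9.06

At the steady state, Δk = 0, so s·k^α = (n + g + δ)·k.
Dividing both sides by k: k^(1−α) = s / (n + g + δ).
k^0.5 = 0.28 / (0.022 + 0.025 + 0.046) = 0.28 / 0.093 = 3.0108
k* = 3.0108^(1/0.5) ≈ 9.0649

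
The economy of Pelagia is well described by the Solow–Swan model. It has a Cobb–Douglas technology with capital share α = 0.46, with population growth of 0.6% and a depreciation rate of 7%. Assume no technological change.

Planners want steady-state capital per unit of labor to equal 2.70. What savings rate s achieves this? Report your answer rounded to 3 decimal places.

s ≈ 0.130

In steady state, investment equals break-even investment: s·k^α = (n + δ)·k.
So s / (n + δ) = (k*)^(1−α) = 2.70^0.54 = 1.7098.
Therefore s = 1.7098 × (n + δ) = 1.7098 × 0.076 = 0.1299.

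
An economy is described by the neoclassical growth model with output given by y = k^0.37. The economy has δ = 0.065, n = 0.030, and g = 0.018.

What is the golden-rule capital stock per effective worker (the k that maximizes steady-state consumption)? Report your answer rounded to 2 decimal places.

The golden rule sets f'(k) = n + g + δ, i.e. α·k^(α−1) = n + g + δ.
So k^(1−α) = α / (n + g + δ) = 0.37 / 0.113 = 3.2743.
k_gold = 3.2743^(1/0.63) ≈ 6.5713

k_gold ≈ 6.57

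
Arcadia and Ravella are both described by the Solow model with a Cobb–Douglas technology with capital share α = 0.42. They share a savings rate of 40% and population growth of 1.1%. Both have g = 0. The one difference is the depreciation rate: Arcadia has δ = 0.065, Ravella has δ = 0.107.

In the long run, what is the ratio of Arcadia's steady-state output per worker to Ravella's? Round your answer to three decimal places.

ratio ≈ 1.375

Steady-state y* = [s/(n + δ)]^(α/(1−α)), so the ratio is [ (s_A/(n + δ)_A) / (s_R/(n + δ)_R) ]^0.7241.
s_A/(n + δ)_A = 0.40/0.076 = 5.2632; s_R/(n + δ)_R = 0.40/0.118 = 3.3898.
Ratio = (5.2632/3.3898)^0.7241 = 1.5527^0.7241 ≈ 1.3752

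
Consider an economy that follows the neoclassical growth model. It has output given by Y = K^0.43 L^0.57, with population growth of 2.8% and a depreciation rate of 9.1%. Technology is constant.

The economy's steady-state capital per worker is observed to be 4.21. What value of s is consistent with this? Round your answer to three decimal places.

s ≈ 0.270

In steady state, investment equals break-even investment: s·k^α = (n + δ)·k.
So s / (n + δ) = (k*)^(1−α) = 4.21^0.57 = 2.2690.
Therefore s = 2.2690 × (n + δ) = 2.2690 × 0.119 = 0.2700.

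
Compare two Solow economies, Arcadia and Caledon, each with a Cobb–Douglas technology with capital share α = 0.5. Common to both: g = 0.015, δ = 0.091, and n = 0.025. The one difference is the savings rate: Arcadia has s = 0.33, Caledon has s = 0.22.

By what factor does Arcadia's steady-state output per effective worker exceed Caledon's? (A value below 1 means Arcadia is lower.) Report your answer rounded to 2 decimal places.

ratio ≈ 1.50

Steady-state y* = [s/(n + g + δ)]^(α/(1−α)), so the ratio is [ (s_A/(n + g + δ)_A) / (s_C/(n + g + δ)_C) ]^1.
s_A/(n + g + δ)_A = 0.33/0.131 = 2.5191; s_C/(n + g + δ)_C = 0.22/0.131 = 1.6794.
Ratio = (2.5191/1.6794)^1 = 1.5000^1 ≈ 1.5000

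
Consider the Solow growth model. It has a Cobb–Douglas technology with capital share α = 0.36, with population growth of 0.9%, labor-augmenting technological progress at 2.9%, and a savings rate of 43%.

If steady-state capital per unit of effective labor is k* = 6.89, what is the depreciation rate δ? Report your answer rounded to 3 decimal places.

δ ≈ 0.087

Steady state requires s·f(k) = (n + g + δ)·k, i.e. s·k^α = (n + g + δ)·k.
So s / (n + g + δ) = (k*)^(1−α) = 6.89^0.64 = 3.4392.
Therefore n + g + δ = s / 3.4392 = 0.43 / 3.4392 = 0.1250, so δ = 0.1250 − 0.038 = 0.0870.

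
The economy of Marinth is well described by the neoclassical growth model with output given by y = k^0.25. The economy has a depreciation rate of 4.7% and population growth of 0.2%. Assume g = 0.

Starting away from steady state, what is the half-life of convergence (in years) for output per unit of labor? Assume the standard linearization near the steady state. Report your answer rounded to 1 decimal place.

Near the steady state the convergence rate is λ = (1 − α)(n + δ).
λ = (1 − 0.25) × 0.049 = 0.75 × 0.049 = 0.03675
Half-life = ln 2 / λ = 0.6931 / 0.03675 ≈ 18.86 years

about 18.9 years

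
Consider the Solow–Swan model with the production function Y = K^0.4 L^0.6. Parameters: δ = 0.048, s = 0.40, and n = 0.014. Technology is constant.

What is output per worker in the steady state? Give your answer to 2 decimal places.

y* = 3.47

At the steady state, Δk = 0, so s·k^α = (n + δ)·k.
Rearranging, k^(1−α) = s / (n + δ).
k^0.6 = 0.40 / (0.014 + 0.048) = 0.40 / 0.062 = 6.4516
k* = 6.4516^(1/0.6) ≈ 22.3587
y* = (k*)^α = 22.3587^0.4 ≈ 3.4656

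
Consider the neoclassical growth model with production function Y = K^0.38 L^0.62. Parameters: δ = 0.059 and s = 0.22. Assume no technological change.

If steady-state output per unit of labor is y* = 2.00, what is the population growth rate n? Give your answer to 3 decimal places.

n ≈ 0.012

At the steady state, Δk = 0, so s·k^α = (n + δ)·k.
Since y* = [s/(n + δ)]^(α/(1−α)), we have s/(n + δ) = (y*)^((1−α)/α) = 2.00^1.6316 = 3.0986.
Therefore n + δ = s / 3.0986 = 0.22 / 3.0986 = 0.0710, so n = 0.0710 − 0.059 = 0.0120.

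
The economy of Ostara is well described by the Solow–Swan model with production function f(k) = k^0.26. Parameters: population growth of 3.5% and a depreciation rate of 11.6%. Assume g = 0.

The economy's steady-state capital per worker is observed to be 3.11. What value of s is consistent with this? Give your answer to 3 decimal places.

s ≈ 0.350

At the steady state, Δk = 0, so s·k^α = (n + δ)·k.
So s / (n + δ) = (k*)^(1−α) = 3.11^0.74 = 2.3155.
Therefore s = 2.3155 × (n + δ) = 2.3155 × 0.151 = 0.3496.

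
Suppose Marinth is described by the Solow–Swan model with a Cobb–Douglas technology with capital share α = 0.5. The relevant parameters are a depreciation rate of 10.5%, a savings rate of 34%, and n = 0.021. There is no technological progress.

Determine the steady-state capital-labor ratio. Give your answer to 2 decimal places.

k* = 7.28

At the steady state, Δk = 0, so s·k^α = (n + δ)·k.
Rearranging, k^(1−α) = s / (n + δ).
k^0.5 = 0.34 / (0.021 + 0.105) = 0.34 / 0.126 = 2.6984
k* = 2.6984^(1/0.5) ≈ 7.2814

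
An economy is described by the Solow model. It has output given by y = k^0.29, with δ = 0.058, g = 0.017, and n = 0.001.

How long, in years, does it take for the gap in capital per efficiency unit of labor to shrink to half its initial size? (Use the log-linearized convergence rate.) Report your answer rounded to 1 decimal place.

Near the steady state the convergence rate is λ = (1 − α)(n + g + δ).
λ = (1 − 0.29) × 0.076 = 0.71 × 0.076 = 0.05396
Half-life = ln 2 / λ = 0.6931 / 0.05396 ≈ 12.84 years

half-life ≈ 12.8 years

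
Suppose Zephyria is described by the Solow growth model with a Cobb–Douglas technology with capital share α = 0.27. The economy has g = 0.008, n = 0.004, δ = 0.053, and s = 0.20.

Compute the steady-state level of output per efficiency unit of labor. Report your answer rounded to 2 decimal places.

y* ≈ 1.52

At the steady state, Δk = 0, so s·k^α = (n + g + δ)·k.
Dividing both sides by k: k^(1−α) = s / (n + g + δ).
k^0.73 = 0.20 / (0.004 + 0.008 + 0.053) = 0.20 / 0.065 = 3.0769
k* = 3.0769^(1/0.73) ≈ 4.6628
y* = (k*)^α = 4.6628^0.27 ≈ 1.5154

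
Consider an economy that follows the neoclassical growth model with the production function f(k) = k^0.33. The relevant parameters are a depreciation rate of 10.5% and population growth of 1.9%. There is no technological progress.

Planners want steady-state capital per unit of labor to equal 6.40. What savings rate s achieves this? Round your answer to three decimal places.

s ≈ 0.430

In steady state, investment equals break-even investment: s·k^α = (n + δ)·k.
So s / (n + δ) = (k*)^(1−α) = 6.40^0.67 = 3.4685.
Therefore s = 3.4685 × (n + δ) = 3.4685 × 0.124 = 0.4301.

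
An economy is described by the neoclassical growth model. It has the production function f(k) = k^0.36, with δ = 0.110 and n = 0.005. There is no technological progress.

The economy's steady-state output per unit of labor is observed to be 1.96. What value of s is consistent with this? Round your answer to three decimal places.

Steady state requires s·f(k) = (n + δ)·k, i.e. s·k^α = (n + δ)·k.
Since y* = [s/(n + δ)]^(α/(1−α)), we have s/(n + δ) = (y*)^((1−α)/α) = 1.96^1.7778 = 3.3081.
Therefore s = 3.3081 × (n + δ) = 3.3081 × 0.115 = 0.3804.

s ≈ 0.380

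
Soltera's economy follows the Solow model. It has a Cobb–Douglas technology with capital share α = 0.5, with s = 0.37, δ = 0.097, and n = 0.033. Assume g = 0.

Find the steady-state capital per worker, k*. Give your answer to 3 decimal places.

k* ≈ 8.101

At the steady state, Δk = 0, so s·k^α = (n + δ)·k.
Rearranging, k^(1−α) = s / (n + δ).
k^0.5 = 0.37 / (0.033 + 0.097) = 0.37 / 0.130 = 2.8462
k* = 2.8462^(1/0.5) ≈ 8.1009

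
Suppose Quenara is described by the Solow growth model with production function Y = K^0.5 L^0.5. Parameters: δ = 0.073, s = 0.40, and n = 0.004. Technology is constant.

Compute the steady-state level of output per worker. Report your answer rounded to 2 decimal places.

y* = 5.19

In steady state, investment equals break-even investment: s·k^α = (n + δ)·k.
Rearranging, k^(1−α) = s / (n + δ).
k^0.5 = 0.40 / (0.004 + 0.073) = 0.40 / 0.077 = 5.1948
k* = 5.1948^(1/0.5) ≈ 26.9859
y* = (k*)^α = 26.9859^0.5 ≈ 5.1948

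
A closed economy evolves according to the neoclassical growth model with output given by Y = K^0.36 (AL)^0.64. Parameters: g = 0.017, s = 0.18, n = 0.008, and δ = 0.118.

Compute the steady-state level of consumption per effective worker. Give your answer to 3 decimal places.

c* = 0.933

At the steady state, Δk = 0, so s·k^α = (n + g + δ)·k.
Rearranging, k^(1−α) = s / (n + g + δ).
k^0.64 = 0.18 / (0.008 + 0.017 + 0.118) = 0.18 / 0.143 = 1.2587
k* = 1.2587^(1/0.64) ≈ 1.4326
y* = (k*)^α = 1.4326^0.36 ≈ 1.1382
c* = (1 − s)·y* = (1 − 0.18) × 1.1382 ≈ 0.9333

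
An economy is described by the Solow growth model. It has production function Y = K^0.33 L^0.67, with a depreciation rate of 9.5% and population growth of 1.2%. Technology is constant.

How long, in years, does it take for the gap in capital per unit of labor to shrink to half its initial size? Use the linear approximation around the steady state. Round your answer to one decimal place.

t_½ ≈ 9.7 years

Near the steady state the convergence rate is λ = (1 − α)(n + δ).
λ = (1 − 0.33) × 0.107 = 0.67 × 0.107 = 0.07169
Half-life = ln 2 / λ = 0.6931 / 0.07169 ≈ 9.67 years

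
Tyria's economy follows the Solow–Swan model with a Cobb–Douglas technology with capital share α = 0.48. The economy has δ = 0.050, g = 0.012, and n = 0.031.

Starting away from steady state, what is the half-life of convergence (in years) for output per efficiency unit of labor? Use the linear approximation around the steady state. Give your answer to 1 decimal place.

about 14.3 years

Near the steady state the convergence rate is λ = (1 − α)(n + g + δ).
λ = (1 − 0.48) × 0.093 = 0.52 × 0.093 = 0.04836
Half-life = ln 2 / λ = 0.6931 / 0.04836 ≈ 14.33 years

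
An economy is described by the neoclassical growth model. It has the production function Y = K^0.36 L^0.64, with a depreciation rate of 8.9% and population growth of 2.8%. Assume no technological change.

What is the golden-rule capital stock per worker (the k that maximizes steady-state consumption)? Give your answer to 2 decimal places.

k_gold ≈ 5.79

The golden rule sets f'(k) = n + δ, i.e. α·k^(α−1) = n + δ.
So k^(1−α) = α / (n + δ) = 0.36 / 0.117 = 3.0769.
k_gold = 3.0769^(1/0.64) ≈ 5.7900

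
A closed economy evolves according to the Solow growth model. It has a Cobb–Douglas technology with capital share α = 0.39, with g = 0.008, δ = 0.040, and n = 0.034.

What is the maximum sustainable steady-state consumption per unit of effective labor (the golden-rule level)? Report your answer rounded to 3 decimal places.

At the golden rule, f'(k) = n + g + δ, so α·k^(α−1) = n + g + δ and k_gold = (α/(n + g + δ))^(1/(1−α)).
k_gold = (0.39/0.082)^(1/0.61) = 4.7561^1.6393 ≈ 12.8889
c_gold = f(k_gold) − (n + g + δ)·k_gold = 2.7101 − 0.082×12.8889 ≈ 1.6532

c_gold ≈ 1.653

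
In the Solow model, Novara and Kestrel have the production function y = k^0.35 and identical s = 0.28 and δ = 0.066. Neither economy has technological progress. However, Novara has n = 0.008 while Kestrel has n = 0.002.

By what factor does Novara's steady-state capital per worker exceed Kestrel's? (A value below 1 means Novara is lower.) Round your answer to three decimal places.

Steady-state k* = [s/(n + δ)]^(1/(1−α)), so the ratio is [ (s_N/(n + δ)_N) / (s_K/(n + δ)_K) ]^1.5385.
s_N/(n + δ)_N = 0.28/0.074 = 3.7838; s_K/(n + δ)_K = 0.28/0.068 = 4.1176.
Ratio = (3.7838/4.1176)^1.5385 = 0.9189^1.5385 ≈ 0.8780

k*_N / k*_K ≈ 0.878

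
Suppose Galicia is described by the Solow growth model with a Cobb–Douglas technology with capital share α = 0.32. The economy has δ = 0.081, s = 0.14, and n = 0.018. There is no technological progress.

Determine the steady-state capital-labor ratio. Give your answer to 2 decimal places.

Steady state requires s·f(k) = (n + δ)·k, i.e. s·k^α = (n + δ)·k.
Dividing both sides by k: k^(1−α) = s / (n + δ).
k^0.68 = 0.14 / (0.018 + 0.081) = 0.14 / 0.099 = 1.4141
k* = 1.4141^(1/0.68) ≈ 1.6645

k* ≈ 1.66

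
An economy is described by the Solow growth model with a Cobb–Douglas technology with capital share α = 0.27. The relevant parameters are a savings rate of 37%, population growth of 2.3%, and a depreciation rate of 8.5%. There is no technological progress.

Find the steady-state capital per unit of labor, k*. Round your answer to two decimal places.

k* = 5.40

Steady state requires s·f(k) = (n + δ)·k, i.e. s·k^α = (n + δ)·k.
Dividing both sides by k: k^(1−α) = s / (n + δ).
k^0.73 = 0.37 / (0.023 + 0.085) = 0.37 / 0.108 = 3.4259
k* = 3.4259^(1/0.73) ≈ 5.4022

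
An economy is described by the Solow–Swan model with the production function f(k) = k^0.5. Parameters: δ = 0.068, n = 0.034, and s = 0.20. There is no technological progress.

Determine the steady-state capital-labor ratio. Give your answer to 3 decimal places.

Steady state requires s·f(k) = (n + δ)·k, i.e. s·k^α = (n + δ)·k.
Dividing both sides by k: k^(1−α) = s / (n + δ).
k^0.5 = 0.20 / (0.034 + 0.068) = 0.20 / 0.102 = 1.9608
k* = 1.9608^(1/0.5) ≈ 3.8447

k* = 3.845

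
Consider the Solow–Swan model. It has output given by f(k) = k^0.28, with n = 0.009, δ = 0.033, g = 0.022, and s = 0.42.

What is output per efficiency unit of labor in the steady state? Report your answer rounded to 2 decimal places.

At the steady state, Δk = 0, so s·k^α = (n + g + δ)·k.
Rearranging, k^(1−α) = s / (n + g + δ).
k^0.72 = 0.42 / (0.009 + 0.022 + 0.033) = 0.42 / 0.064 = 6.5625
k* = 6.5625^(1/0.72) ≈ 13.6401
y* = (k*)^α = 13.6401^0.28 ≈ 2.0785

y* ≈ 2.08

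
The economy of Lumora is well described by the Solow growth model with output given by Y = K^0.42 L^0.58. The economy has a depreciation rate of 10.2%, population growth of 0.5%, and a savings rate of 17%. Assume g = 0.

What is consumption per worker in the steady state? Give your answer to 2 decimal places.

At the steady state, Δk = 0, so s·k^α = (n + δ)·k.
Dividing both sides by k: k^(1−α) = s / (n + δ).
k^0.58 = 0.17 / (0.005 + 0.102) = 0.17 / 0.107 = 1.5888
k* = 1.5888^(1/0.58) ≈ 2.2216
y* = (k*)^α = 2.2216^0.42 ≈ 1.3983
c* = (1 − s)·y* = (1 − 0.17) × 1.3983 ≈ 1.1606

c* ≈ 1.16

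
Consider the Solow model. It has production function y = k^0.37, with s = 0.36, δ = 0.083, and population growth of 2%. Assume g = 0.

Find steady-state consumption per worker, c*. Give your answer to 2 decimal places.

c* = 1.33

At the steady state, Δk = 0, so s·k^α = (n + δ)·k.
Rearranging, k^(1−α) = s / (n + δ).
k^0.63 = 0.36 / (0.020 + 0.083) = 0.36 / 0.103 = 3.4951
k* = 3.4951^(1/0.63) ≈ 7.2884
y* = (k*)^α = 7.2884^0.37 ≈ 2.0853
c* = (1 − s)·y* = (1 − 0.36) × 2.0853 ≈ 1.3346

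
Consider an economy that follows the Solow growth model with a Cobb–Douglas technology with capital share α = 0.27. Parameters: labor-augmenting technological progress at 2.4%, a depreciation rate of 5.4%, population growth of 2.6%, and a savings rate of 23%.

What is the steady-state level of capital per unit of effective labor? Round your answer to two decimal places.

Steady state requires s·f(k) = (n + g + δ)·k, i.e. s·k^α = (n + g + δ)·k.
Rearranging, k^(1−α) = s / (n + g + δ).
k^0.73 = 0.23 / (0.026 + 0.024 + 0.054) = 0.23 / 0.104 = 2.2115
k* = 2.2115^(1/0.73) ≈ 2.9660

k* = 2.97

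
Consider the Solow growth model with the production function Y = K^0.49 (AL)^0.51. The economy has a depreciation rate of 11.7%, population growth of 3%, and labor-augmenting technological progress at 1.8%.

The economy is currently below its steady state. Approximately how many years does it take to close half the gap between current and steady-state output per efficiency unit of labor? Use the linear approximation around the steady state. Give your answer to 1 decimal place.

Near the steady state the convergence rate is λ = (1 − α)(n + g + δ).
λ = (1 − 0.49) × 0.165 = 0.51 × 0.165 = 0.08415
Half-life = ln 2 / λ = 0.6931 / 0.08415 ≈ 8.24 years

about 8.2 years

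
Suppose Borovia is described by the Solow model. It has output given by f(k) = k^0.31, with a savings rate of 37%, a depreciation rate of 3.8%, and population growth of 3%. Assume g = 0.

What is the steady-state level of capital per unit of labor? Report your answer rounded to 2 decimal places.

At the steady state, Δk = 0, so s·k^α = (n + δ)·k.
Dividing both sides by k: k^(1−α) = s / (n + δ).
k^0.69 = 0.37 / (0.030 + 0.038) = 0.37 / 0.068 = 5.4412
k* = 5.4412^(1/0.69) ≈ 11.6473

k* ≈ 11.65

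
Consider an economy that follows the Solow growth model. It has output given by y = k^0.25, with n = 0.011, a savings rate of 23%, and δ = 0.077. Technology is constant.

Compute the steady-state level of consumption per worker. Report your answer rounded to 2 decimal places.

c* = 1.06

In steady state, investment equals break-even investment: s·k^α = (n + δ)·k.
Rearranging, k^(1−α) = s / (n + δ).
k^0.75 = 0.23 / (0.011 + 0.077) = 0.23 / 0.088 = 2.6136
k* = 2.6136^(1/0.75) ≈ 3.6001
y* = (k*)^α = 3.6001^0.25 ≈ 1.3775
c* = (1 − s)·y* = (1 − 0.23) × 1.3775 ≈ 1.0607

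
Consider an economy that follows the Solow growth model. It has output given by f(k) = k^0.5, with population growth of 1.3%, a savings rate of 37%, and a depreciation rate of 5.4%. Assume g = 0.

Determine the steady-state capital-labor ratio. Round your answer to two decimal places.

In steady state, investment equals break-even investment: s·k^α = (n + δ)·k.
Rearranging, k^(1−α) = s / (n + δ).
k^0.5 = 0.37 / (0.013 + 0.054) = 0.37 / 0.067 = 5.5224
k* = 5.5224^(1/0.5) ≈ 30.4969

k* ≈ 30.50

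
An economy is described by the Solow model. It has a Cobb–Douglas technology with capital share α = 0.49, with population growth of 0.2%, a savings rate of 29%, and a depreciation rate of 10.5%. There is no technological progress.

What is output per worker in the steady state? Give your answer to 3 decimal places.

At the steady state, Δk = 0, so s·k^α = (n + δ)·k.
Rearranging, k^(1−α) = s / (n + δ).
k^0.51 = 0.29 / (0.002 + 0.105) = 0.29 / 0.107 = 2.7103
k* = 2.7103^(1/0.51) ≈ 7.0640
y* = (k*)^α = 7.0640^0.49 ≈ 2.6064

y* = 2.606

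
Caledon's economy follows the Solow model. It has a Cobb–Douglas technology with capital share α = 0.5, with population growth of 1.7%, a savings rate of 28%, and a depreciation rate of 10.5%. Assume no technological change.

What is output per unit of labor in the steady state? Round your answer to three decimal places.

y* ≈ 2.295

Steady state requires s·f(k) = (n + δ)·k, i.e. s·k^α = (n + δ)·k.
Dividing both sides by k: k^(1−α) = s / (n + δ).
k^0.5 = 0.28 / (0.017 + 0.105) = 0.28 / 0.122 = 2.2951
k* = 2.2951^(1/0.5) ≈ 5.2675
y* = (k*)^α = 5.2675^0.5 ≈ 2.2951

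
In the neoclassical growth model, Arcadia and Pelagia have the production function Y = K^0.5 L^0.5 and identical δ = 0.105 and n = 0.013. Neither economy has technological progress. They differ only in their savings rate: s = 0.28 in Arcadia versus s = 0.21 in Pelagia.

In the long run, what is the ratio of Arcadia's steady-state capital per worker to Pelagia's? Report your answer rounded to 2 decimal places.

ratio ≈ 1.78

Steady-state k* = [s/(n + δ)]^(1/(1−α)), so the ratio is [ (s_A/(n + δ)_A) / (s_P/(n + δ)_P) ]^2.
s_A/(n + δ)_A = 0.28/0.118 = 2.3729; s_P/(n + δ)_P = 0.21/0.118 = 1.7797.
Ratio = (2.3729/1.7797)^2 = 1.3333^2 ≈ 1.7777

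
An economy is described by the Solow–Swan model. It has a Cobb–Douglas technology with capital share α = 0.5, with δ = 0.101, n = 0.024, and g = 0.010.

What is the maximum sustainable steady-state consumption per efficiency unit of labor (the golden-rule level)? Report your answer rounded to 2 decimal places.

At the golden rule, f'(k) = n + g + δ, so α·k^(α−1) = n + g + δ and k_gold = (α/(n + g + δ))^(1/(1−α)).
k_gold = (0.5/0.135)^(1/0.5) = 3.7037^2 ≈ 13.7174
c_gold = f(k_gold) − (n + g + δ)·k_gold = 3.7037 − 0.135×13.7174 ≈ 1.8519

c_gold ≈ 1.85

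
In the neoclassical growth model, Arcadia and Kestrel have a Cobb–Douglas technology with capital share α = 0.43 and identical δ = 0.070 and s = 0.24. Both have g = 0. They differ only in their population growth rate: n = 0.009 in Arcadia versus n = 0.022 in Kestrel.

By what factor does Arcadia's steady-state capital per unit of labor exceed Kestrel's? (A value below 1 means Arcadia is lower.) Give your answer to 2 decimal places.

k*_A / k*_K ≈ 1.31

Steady-state k* = [s/(n + δ)]^(1/(1−α)), so the ratio is [ (s_A/(n + δ)_A) / (s_K/(n + δ)_K) ]^1.7544.
s_A/(n + δ)_A = 0.24/0.079 = 3.0380; s_K/(n + δ)_K = 0.24/0.092 = 2.6087.
Ratio = (3.0380/2.6087)^1.7544 = 1.1646^1.7544 ≈ 1.3065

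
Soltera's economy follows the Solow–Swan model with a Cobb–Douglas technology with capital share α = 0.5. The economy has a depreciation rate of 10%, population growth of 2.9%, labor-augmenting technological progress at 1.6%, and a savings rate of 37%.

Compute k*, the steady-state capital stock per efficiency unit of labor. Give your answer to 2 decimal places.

k* ≈ 6.51

In steady state, investment equals break-even investment: s·k^α = (n + g + δ)·k.
Dividing both sides by k: k^(1−α) = s / (n + g + δ).
k^0.5 = 0.37 / (0.029 + 0.016 + 0.100) = 0.37 / 0.145 = 2.5517
k* = 2.5517^(1/0.5) ≈ 6.5112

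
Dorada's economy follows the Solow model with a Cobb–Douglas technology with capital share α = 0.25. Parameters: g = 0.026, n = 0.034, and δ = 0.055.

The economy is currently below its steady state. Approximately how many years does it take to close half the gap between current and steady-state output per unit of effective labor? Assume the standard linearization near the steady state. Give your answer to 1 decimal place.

Near the steady state the convergence rate is λ = (1 − α)(n + g + δ).
λ = (1 − 0.25) × 0.115 = 0.75 × 0.115 = 0.08625
Half-life = ln 2 / λ = 0.6931 / 0.08625 ≈ 8.04 years

t_½ ≈ 8.0 years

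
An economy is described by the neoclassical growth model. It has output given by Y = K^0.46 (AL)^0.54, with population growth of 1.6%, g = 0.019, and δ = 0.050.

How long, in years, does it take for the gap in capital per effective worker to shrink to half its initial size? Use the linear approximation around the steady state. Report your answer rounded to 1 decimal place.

about 15.1 years

Near the steady state the convergence rate is λ = (1 − α)(n + g + δ).
λ = (1 − 0.46) × 0.085 = 0.54 × 0.085 = 0.0459
Half-life = ln 2 / λ = 0.6931 / 0.0459 ≈ 15.10 years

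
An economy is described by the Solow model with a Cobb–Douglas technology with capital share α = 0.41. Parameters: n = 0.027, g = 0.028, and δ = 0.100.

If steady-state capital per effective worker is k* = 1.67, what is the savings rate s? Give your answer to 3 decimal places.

s ≈ 0.210

At the steady state, Δk = 0, so s·k^α = (n + g + δ)·k.
So s / (n + g + δ) = (k*)^(1−α) = 1.67^0.59 = 1.3533.
Therefore s = 1.3533 × (n + g + δ) = 1.3533 × 0.155 = 0.2098.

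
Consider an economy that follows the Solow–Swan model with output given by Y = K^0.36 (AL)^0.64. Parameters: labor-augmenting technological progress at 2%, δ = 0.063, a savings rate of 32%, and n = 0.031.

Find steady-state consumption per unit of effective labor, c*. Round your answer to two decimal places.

c* = 1.22

At the steady state, Δk = 0, so s·k^α = (n + g + δ)·k.
Rearranging, k^(1−α) = s / (n + g + δ).
k^0.64 = 0.32 / (0.031 + 0.020 + 0.063) = 0.32 / 0.114 = 2.8070
k* = 2.8070^(1/0.64) ≈ 5.0162
y* = (k*)^α = 5.0162^0.36 ≈ 1.7870
c* = (1 − s)·y* = (1 − 0.32) × 1.7870 ≈ 1.2152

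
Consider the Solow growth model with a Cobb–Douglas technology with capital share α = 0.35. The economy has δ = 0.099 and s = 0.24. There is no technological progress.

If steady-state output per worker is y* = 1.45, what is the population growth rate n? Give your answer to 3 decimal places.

In steady state, investment equals break-even investment: s·k^α = (n + δ)·k.
Since y* = [s/(n + δ)]^(α/(1−α)), we have s/(n + δ) = (y*)^((1−α)/α) = 1.45^1.8571 = 1.9938.
Therefore n + δ = s / 1.9938 = 0.24 / 1.9938 = 0.1204, so n = 0.1204 − 0.099 = 0.0214.

n ≈ 0.021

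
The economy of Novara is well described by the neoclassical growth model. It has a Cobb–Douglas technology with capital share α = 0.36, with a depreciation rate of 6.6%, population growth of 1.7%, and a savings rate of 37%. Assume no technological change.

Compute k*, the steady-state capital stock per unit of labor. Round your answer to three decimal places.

Steady state requires s·f(k) = (n + δ)·k, i.e. s·k^α = (n + δ)·k.
Rearranging, k^(1−α) = s / (n + δ).
k^0.64 = 0.37 / (0.017 + 0.066) = 0.37 / 0.083 = 4.4578
k* = 4.4578^(1/0.64) ≈ 10.3336

k* = 10.334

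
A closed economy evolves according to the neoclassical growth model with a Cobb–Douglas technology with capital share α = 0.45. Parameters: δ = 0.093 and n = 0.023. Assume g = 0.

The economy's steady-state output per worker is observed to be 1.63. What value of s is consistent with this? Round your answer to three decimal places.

In steady state, investment equals break-even investment: s·k^α = (n + δ)·k.
Since y* = [s/(n + δ)]^(α/(1−α)), we have s/(n + δ) = (y*)^((1−α)/α) = 1.63^1.2222 = 1.8169.
Therefore s = 1.8169 × (n + δ) = 1.8169 × 0.116 = 0.2108.

s ≈ 0.211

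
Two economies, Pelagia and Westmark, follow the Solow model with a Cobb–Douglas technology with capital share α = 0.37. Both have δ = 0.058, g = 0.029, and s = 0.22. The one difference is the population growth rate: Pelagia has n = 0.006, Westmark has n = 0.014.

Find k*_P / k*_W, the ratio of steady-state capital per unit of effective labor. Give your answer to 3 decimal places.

ratio ≈ 1.140

Steady-state k* = [s/(n + g + δ)]^(1/(1−α)), so the ratio is [ (s_P/(n + g + δ)_P) / (s_W/(n + g + δ)_W) ]^1.5873.
s_P/(n + g + δ)_P = 0.22/0.093 = 2.3656; s_W/(n + g + δ)_W = 0.22/0.101 = 2.1782.
Ratio = (2.3656/2.1782)^1.5873 = 1.0860^1.5873 ≈ 1.1399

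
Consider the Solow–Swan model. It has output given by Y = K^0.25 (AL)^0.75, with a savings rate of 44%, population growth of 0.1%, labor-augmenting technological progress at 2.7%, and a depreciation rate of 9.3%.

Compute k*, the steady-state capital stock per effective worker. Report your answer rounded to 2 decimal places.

k* = 5.59

At the steady state, Δk = 0, so s·k^α = (n + g + δ)·k.
Dividing both sides by k: k^(1−α) = s / (n + g + δ).
k^0.75 = 0.44 / (0.001 + 0.027 + 0.093) = 0.44 / 0.121 = 3.6364
k* = 3.6364^(1/0.75) ≈ 5.5919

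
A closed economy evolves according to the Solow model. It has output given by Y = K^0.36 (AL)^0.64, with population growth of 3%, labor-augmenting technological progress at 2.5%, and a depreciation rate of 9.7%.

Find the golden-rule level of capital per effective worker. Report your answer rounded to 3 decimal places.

k_gold ≈ 3.847

The golden rule sets f'(k) = n + g + δ, i.e. α·k^(α−1) = n + g + δ.
So k^(1−α) = α / (n + g + δ) = 0.36 / 0.152 = 2.3684.
k_gold = 2.3684^(1/0.64) ≈ 3.8467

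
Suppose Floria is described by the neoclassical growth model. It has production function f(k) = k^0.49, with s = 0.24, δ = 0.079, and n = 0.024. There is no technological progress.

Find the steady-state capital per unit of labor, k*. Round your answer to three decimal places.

k* ≈ 5.252

At the steady state, Δk = 0, so s·k^α = (n + δ)·k.
Rearranging, k^(1−α) = s / (n + δ).
k^0.51 = 0.24 / (0.024 + 0.079) = 0.24 / 0.103 = 2.3301
k* = 2.3301^(1/0.51) ≈ 5.2522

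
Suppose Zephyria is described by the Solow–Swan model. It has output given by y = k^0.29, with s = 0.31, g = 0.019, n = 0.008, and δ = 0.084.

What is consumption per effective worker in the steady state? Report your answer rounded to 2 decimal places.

c* ≈ 1.05

At the steady state, Δk = 0, so s·k^α = (n + g + δ)·k.
Dividing both sides by k: k^(1−α) = s / (n + g + δ).
k^0.71 = 0.31 / (0.008 + 0.019 + 0.084) = 0.31 / 0.111 = 2.7928
k* = 2.7928^(1/0.71) ≈ 4.2484
y* = (k*)^α = 4.2484^0.29 ≈ 1.5212
c* = (1 − s)·y* = (1 − 0.31) × 1.5212 ≈ 1.0496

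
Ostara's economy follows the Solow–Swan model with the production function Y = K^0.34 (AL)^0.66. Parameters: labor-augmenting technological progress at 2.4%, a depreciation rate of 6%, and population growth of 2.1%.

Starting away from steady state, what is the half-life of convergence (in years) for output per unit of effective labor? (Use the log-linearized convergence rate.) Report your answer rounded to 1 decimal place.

Near the steady state the convergence rate is λ = (1 − α)(n + g + δ).
λ = (1 − 0.34) × 0.105 = 0.66 × 0.105 = 0.0693
Half-life = ln 2 / λ = 0.6931 / 0.0693 ≈ 10.00 years

half-life ≈ 10.0 years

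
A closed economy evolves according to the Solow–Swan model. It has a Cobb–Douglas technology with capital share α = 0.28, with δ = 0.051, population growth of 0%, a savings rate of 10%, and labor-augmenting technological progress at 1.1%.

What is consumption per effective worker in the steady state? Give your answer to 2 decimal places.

In steady state, investment equals break-even investment: s·k^α = (n + g + δ)·k.
Dividing both sides by k: k^(1−α) = s / (n + g + δ).
k^0.72 = 0.10 / (0.000 + 0.011 + 0.051) = 0.10 / 0.062 = 1.6129
k* = 1.6129^(1/0.72) ≈ 1.9424
y* = (k*)^α = 1.9424^0.28 ≈ 1.2043
c* = (1 − s)·y* = (1 − 0.10) × 1.2043 ≈ 1.0839

c* = 1.08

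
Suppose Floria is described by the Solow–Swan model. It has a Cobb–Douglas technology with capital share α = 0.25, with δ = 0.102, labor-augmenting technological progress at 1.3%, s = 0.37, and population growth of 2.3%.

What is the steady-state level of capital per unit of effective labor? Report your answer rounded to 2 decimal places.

Steady state requires s·f(k) = (n + g + δ)·k, i.e. s·k^α = (n + g + δ)·k.
Rearranging, k^(1−α) = s / (n + g + δ).
k^0.75 = 0.37 / (0.023 + 0.013 + 0.102) = 0.37 / 0.138 = 2.6812
k* = 2.6812^(1/0.75) ≈ 3.7248

k* ≈ 3.72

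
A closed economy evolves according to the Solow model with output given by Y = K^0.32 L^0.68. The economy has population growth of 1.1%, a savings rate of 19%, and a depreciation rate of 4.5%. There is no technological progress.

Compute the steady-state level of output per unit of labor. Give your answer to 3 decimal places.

At the steady state, Δk = 0, so s·k^α = (n + δ)·k.
Rearranging, k^(1−α) = s / (n + δ).
k^0.68 = 0.19 / (0.011 + 0.045) = 0.19 / 0.056 = 3.3929
k* = 3.3929^(1/0.68) ≈ 6.0291
y* = (k*)^α = 6.0291^0.32 ≈ 1.7770

y* ≈ 1.777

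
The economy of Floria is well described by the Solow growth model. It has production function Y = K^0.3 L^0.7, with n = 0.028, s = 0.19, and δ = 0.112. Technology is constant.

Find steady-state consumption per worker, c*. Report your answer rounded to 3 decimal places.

c* = 0.923

Steady state requires s·f(k) = (n + δ)·k, i.e. s·k^α = (n + δ)·k.
Rearranging, k^(1−α) = s / (n + δ).
k^0.7 = 0.19 / (0.028 + 0.112) = 0.19 / 0.140 = 1.3571
k* = 1.3571^(1/0.7) ≈ 1.5468
y* = (k*)^α = 1.5468^0.3 ≈ 1.1398
c* = (1 − s)·y* = (1 − 0.19) × 1.1398 ≈ 0.9232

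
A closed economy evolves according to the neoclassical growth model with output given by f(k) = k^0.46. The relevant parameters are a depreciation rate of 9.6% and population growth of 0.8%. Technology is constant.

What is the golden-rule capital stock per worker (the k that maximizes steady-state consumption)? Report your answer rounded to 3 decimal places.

k_gold ≈ 15.696

The golden rule sets f'(k) = n + δ, i.e. α·k^(α−1) = n + δ.
So k^(1−α) = α / (n + δ) = 0.46 / 0.104 = 4.4231.
k_gold = 4.4231^(1/0.54) ≈ 15.6960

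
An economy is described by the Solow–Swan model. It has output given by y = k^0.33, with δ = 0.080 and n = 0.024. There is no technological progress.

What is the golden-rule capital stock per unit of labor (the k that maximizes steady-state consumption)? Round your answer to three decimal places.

The golden rule sets f'(k) = n + δ, i.e. α·k^(α−1) = n + δ.
So k^(1−α) = α / (n + δ) = 0.33 / 0.104 = 3.1731.
k_gold = 3.1731^(1/0.67) ≈ 5.6038

k_gold ≈ 5.604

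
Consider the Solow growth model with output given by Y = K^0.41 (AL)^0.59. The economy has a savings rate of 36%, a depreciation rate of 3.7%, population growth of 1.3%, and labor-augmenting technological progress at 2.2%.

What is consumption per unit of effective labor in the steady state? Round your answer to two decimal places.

At the steady state, Δk = 0, so s·k^α = (n + g + δ)·k.
Rearranging, k^(1−α) = s / (n + g + δ).
k^0.59 = 0.36 / (0.013 + 0.022 + 0.037) = 0.36 / 0.072 = 5.0000
k* = 5.0000^(1/0.59) ≈ 15.3001
y* = (k*)^α = 15.3001^0.41 ≈ 3.0600
c* = (1 − s)·y* = (1 − 0.36) × 3.0600 ≈ 1.9584

c* ≈ 1.96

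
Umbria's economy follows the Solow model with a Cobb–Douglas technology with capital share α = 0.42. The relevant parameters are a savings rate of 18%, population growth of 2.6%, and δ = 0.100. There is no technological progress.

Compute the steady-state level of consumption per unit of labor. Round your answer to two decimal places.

c* ≈ 1.06

At the steady state, Δk = 0, so s·k^α = (n + δ)·k.
Rearranging, k^(1−α) = s / (n + δ).
k^0.58 = 0.18 / (0.026 + 0.100) = 0.18 / 0.126 = 1.4286
k* = 1.4286^(1/0.58) ≈ 1.8496
y* = (k*)^α = 1.8496^0.42 ≈ 1.2947
c* = (1 − s)·y* = (1 − 0.18) × 1.2947 ≈ 1.0617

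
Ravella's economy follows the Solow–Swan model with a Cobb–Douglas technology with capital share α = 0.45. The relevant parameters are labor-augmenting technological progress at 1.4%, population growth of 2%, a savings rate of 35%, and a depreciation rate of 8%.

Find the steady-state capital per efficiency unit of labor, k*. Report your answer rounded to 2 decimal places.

Steady state requires s·f(k) = (n + g + δ)·k, i.e. s·k^α = (n + g + δ)·k.
Rearranging, k^(1−α) = s / (n + g + δ).
k^0.55 = 0.35 / (0.020 + 0.014 + 0.080) = 0.35 / 0.114 = 3.0702
k* = 3.0702^(1/0.55) ≈ 7.6870

k* = 7.69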